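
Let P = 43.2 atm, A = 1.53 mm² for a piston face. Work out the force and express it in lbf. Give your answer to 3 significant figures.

1.51 lbf

Rearranging P = F/A for F: F = P·A.
P = 43.2 atm = 4.377×10^6 Pa; A = 1.53 mm² = 1.530×10^-6 m².
F = 6.697 N  (the unit combination reduces to kg·m/s² = N)
6.697 N × (1 lbf / 4.448 N) = 1.506 lbf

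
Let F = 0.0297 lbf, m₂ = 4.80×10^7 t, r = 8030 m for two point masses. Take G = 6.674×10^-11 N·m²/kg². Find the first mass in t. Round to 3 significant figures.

2660 t

Solving F = G·m₁·m₂/r² for m₁: m₁ = F·r²/(G·m₂).
F = 0.0297 lbf = 0.1321 N; m₂ = 4.80×10^7 t = 4.800×10^10 kg; r = 8030 m; G = 6.674×10^-11 N·m²/kg².
m₁ = 2.659×10^6 kg
2.659×10^6 kg × (1 t / 1000 kg) = 2659 t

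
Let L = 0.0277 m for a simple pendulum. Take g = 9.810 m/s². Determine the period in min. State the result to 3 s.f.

0.00556 min

Directly: T = 2π√(L/g).
L = 0.0277 m; g = 9.810 m/s².
T = 0.3339 s
0.3339 s × (1 min / 60.00 s) = 0.005565 min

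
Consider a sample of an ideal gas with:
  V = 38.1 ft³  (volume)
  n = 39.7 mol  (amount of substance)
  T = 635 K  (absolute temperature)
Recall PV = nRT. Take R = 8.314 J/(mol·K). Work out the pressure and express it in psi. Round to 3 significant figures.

From the ideal-gas law: P = nRT/V.
V = 38.1 ft³ = 1.079 m³; n = 39.7 mol; T = 635 K; R = 8.314 J/(mol·K).
P = 1.943×10^5 Pa  (the unit combination reduces to kg/(m·s²) = Pa)
1.943×10^5 Pa × (1 psi / 6895 Pa) = 28.18 psi

28.2 psi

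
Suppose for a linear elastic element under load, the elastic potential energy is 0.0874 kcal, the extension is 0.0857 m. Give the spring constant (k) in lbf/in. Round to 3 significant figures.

Rearranging: k = 2U/x².
U = 0.0874 kcal = 365.7 J; x = 0.0857 m.
k = 99580 N/m
99580 N/m × (1 lbf/in / 175.1 N/m) = 568.6 lbf/in

569 lbf/in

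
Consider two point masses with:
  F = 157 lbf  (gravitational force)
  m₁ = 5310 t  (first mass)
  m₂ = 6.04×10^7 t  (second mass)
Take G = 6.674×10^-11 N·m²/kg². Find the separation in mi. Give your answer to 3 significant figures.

0.109 mi

Solving F = G·m₁·m₂/r² for r: r = √(G·m₁m₂/F).
F = 157 lbf = 698.4 N; m₁ = 5310 t = 5.310×10^6 kg; m₂ = 6.04×10^7 t = 6.040×10^10 kg; G = 6.674×10^-11 N·m²/kg².
r = 175.1 m
175.1 m × (1 mi / 1609 m) = 0.1088 mi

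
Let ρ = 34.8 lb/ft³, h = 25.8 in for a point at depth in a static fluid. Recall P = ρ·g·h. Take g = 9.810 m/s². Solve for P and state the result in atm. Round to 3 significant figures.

P is given directly by: P = ρgh.
ρ = 34.8 lb/ft³ = 557.4 kg/m³; h = 25.8 in = 0.6553 m; g = 9.810 m/s².
P = 3584 Pa
3584 Pa × (1 atm / 1.013×10^5 Pa) = 0.03537 atm

0.0354 atm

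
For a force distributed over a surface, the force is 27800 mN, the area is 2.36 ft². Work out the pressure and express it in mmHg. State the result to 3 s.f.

P is given directly by: P = F/A.
F = 27800 mN = 27.80 N; A = 2.36 ft² = 0.2193 m².
P = 126.8 Pa  (the unit combination reduces to kg/(m·s²) = Pa)
126.8 Pa × (1 mmHg / 133.3 Pa) = 0.9510 mmHg

0.951 mmHg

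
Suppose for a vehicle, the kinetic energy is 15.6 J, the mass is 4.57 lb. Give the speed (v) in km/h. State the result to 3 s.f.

Solving KE = ½mv² for v: v = √(2·KE/m).
KE = 15.6 J; m = 4.57 lb = 2.073 kg.
v = 3.880 m/s
3.880 m/s × (1 km/h / 0.2778 m/s) = 13.97 km/h

14.0 km/h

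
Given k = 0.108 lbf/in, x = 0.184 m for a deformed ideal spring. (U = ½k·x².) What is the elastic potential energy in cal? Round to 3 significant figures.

0.0765 cal

Directly: U = ½kx².
k = 0.108 lbf/in = 18.91 N/m; x = 0.184 m.
U = 0.3202 J
0.3202 J × (1 cal / 4.184 J) = 0.07652 cal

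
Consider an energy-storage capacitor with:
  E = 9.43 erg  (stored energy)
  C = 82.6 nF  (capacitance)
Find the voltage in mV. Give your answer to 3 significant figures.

Rearranging: V = √(2E/C).
E = 9.43 erg = 9.430×10^-7 J; C = 82.6 nF = 8.260×10^-8 F.
V = 4.778 V
4.778 V × (1 mV / 0.001000 V) = 4778 mV

4780 mV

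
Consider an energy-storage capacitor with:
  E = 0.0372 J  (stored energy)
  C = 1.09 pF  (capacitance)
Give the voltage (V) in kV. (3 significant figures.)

261 kV

Rearranging E = ½C·V² for V: V = √(2E/C).
E = 0.0372 J; C = 1.09 pF = 1.090×10^-12 F.
V = 2.613×10^5 V
2.613×10^5 V × (1 kV / 1000 V) = 261.3 kV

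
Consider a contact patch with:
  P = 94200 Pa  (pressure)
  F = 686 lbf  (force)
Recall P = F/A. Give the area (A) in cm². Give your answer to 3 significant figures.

Solving P = F/A for A: A = F/P.
P = 94200 Pa; F = 686 lbf = 3051 N.
A = 0.03239 m²
0.03239 m² × (1 cm² / 1.000×10^-4 m²) = 323.9 cm²

324 cm²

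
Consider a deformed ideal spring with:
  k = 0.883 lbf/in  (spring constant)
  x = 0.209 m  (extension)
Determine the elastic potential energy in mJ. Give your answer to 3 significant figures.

3380 mJ

U is given directly by: U = ½kx².
k = 0.883 lbf/in = 154.6 N/m; x = 0.209 m.
U = 3.377 J
3.377 J × (1 mJ / 0.001000 J) = 3377 mJ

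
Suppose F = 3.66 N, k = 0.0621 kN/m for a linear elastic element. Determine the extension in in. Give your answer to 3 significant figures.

2.32 in

Solving F = k·x for x: x = F/k.
F = 3.66 N; k = 0.0621 kN/m = 62.10 N/m.
x = 0.05894 m
0.05894 m × (1 in / 0.02540 m) = 2.320 in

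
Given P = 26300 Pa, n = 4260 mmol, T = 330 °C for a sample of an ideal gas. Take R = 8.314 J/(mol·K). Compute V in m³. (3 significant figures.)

0.812 m³

From the ideal-gas law: V = nRT/P.
P = 26300 Pa; n = 4260 mmol = 4.260 mol; T = 330 °C = 603.1 K; R = 8.314 J/(mol·K).
V = 0.8122 m³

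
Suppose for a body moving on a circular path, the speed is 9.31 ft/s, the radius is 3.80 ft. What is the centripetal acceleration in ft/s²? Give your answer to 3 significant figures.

a is given directly by: a = v²/r.
v = 9.31 ft/s = 2.838 m/s; r = 3.80 ft = 1.158 m.
a = 6.952 m/s²
6.952 m/s² × (1 ft/s² / 0.3048 m/s²) = 22.81 ft/s²

22.8 ft/s²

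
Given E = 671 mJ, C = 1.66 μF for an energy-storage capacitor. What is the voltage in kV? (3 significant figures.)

Solving E = ½C·V² for V: V = √(2E/C).
E = 671 mJ = 0.6710 J; C = 1.66 μF = 1.660×10^-6 F.
V = 899.1 V  (the unit combination reduces to kg·m²/(A·s³) = V)
899.1 V × (1 kV / 1000 V) = 0.8991 kV

0.899 kV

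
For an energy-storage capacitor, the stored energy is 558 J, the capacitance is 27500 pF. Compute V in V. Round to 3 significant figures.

2.01×10^5 V

Rearranging E = ½C·V² for V: V = √(2E/C).
E = 558 J; C = 27500 pF = 2.750×10^-8 F.
V = 2.014×10^5 V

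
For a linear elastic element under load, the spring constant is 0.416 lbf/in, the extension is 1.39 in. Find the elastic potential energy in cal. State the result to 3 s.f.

0.0109 cal

U is given directly by: U = ½kx².
k = 0.416 lbf/in = 72.85 N/m; x = 1.39 in = 0.03531 m.
U = 0.04541 J
0.04541 J × (1 cal / 4.184 J) = 0.01085 cal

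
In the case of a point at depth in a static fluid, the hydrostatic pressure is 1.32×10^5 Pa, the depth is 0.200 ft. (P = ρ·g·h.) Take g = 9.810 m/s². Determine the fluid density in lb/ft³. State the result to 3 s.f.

13800 lb/ft³

Rearranging P = ρ·g·h for ρ: ρ = P/(g·h).
P = 1.32×10^5 Pa; h = 0.200 ft = 0.06096 m; g = 9.810 m/s².
ρ = 2.207×10^5 kg/m³
2.207×10^5 kg/m³ × (1 lb/ft³ / 16.02 kg/m³) = 13780 lb/ft³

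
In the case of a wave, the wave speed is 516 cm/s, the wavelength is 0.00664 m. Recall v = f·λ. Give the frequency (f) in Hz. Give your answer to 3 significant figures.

777 Hz

Solving v = f·λ for f: f = v/λ.
v = 516 cm/s = 5.160 m/s; λ = 0.00664 m.
f = 777.1 Hz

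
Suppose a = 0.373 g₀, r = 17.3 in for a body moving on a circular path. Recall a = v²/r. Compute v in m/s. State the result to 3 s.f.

Rearranging: v = √(a·r).
a = 0.373 g₀ = 3.658 m/s²; r = 17.3 in = 0.4394 m.
v = 1.268 m/s

1.27 m/s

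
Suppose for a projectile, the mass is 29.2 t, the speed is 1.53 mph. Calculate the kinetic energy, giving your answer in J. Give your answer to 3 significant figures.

6830 J

KE is given directly by: KE = ½mv².
m = 29.2 t = 29200 kg; v = 1.53 mph = 0.6840 m/s.
KE = 6830 J  (the unit combination reduces to kg·m²/s² = J)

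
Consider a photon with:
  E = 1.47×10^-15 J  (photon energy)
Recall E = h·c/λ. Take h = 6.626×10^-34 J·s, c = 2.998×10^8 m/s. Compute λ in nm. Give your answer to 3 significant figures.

Rearranging E = h·c/λ for λ: λ = hc/E.
E = 1.47×10^-15 J; h = 6.626×10^-34 J·s; c = 2.998×10^8 m/s.
λ = 1.351×10^-10 m
1.351×10^-10 m × (1 nm / 1.000×10^-9 m) = 0.1351 nm

0.135 nm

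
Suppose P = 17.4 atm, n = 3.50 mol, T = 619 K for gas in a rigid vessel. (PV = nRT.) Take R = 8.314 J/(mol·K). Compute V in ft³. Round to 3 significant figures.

From the ideal-gas law: V = nRT/P.
P = 17.4 atm = 1.763×10^6 Pa; n = 3.50 mol; T = 619 K; R = 8.314 J/(mol·K).
V = 0.01022 m³
0.01022 m³ × (1 ft³ / 0.02832 m³) = 0.3608 ft³

0.361 ft³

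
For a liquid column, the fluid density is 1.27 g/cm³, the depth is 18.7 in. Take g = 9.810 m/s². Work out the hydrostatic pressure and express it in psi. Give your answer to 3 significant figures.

Directly: P = ρgh.
ρ = 1.27 g/cm³ = 1270 kg/m³; h = 18.7 in = 0.4750 m; g = 9.810 m/s².
P = 5918 Pa
5918 Pa × (1 psi / 6895 Pa) = 0.8583 psi

0.858 psi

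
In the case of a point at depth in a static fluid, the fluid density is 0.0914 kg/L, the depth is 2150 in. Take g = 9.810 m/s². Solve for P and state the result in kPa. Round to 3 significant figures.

P is given directly by: P = ρgh.
ρ = 0.0914 kg/L = 91.40 kg/m³; h = 2150 in = 54.61 m; g = 9.810 m/s².
P = 48965 Pa
48965 Pa × (1 kPa / 1000 Pa) = 48.97 kPa

49.0 kPa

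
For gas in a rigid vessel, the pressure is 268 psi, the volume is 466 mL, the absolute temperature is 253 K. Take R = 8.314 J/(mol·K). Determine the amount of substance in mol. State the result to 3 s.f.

0.409 mol

Solving PV = nRT for n: n = PV/(RT).
P = 268 psi = 1.848×10^6 Pa; V = 466 mL = 4.660×10^-4 m³; T = 253 K; R = 8.314 J/(mol·K).
n = 0.4094 mol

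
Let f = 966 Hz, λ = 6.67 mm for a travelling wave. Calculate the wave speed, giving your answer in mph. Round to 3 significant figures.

v is given directly by: v = fλ.
f = 966 Hz; λ = 6.67 mm = 0.006670 m.
v = 6.443 m/s
6.443 m/s × (1 mph / 0.4470 m/s) = 14.41 mph

14.4 mph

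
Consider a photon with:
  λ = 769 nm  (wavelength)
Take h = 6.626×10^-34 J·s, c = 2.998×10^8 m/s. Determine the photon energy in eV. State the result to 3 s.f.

1.61 eV

Directly: E = hc/λ.
λ = 769 nm = 7.690×10^-7 m; h = 6.626×10^-34 J·s; c = 2.998×10^8 m/s.
E = 2.583×10^-19 J
2.583×10^-19 J × (1 eV / 1.602×10^-19 J) = 1.612 eV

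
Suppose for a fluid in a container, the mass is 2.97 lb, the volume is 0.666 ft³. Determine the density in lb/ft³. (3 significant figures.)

4.46 lb/ft³

Directly: ρ = m/V.
m = 2.97 lb = 1.347 kg; V = 0.666 ft³ = 0.01886 m³.
ρ = 71.43 kg/m³
71.43 kg/m³ × (1 lb/ft³ / 16.02 kg/m³) = 4.459 lb/ft³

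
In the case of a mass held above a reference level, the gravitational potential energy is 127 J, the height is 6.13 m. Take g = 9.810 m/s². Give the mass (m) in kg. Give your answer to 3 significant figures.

Rearranging PE = m·g·h for m: m = PE/(g·h).
PE = 127 J; h = 6.13 m; g = 9.810 m/s².
m = 2.112 kg

2.11 kg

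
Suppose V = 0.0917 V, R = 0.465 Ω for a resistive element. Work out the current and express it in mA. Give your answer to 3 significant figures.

From Ohm's law: I = V/R.
V = 0.0917 V; R = 0.465 Ω.
I = 0.1972 A
0.1972 A × (1 mA / 0.001000 A) = 197.2 mA

197 mA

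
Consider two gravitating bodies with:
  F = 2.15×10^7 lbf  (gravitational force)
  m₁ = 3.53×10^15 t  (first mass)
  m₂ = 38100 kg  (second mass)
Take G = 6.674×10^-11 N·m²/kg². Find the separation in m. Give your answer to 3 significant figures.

306 m

From Newton's law of gravitation: r = √(G·m₁m₂/F).
F = 2.15×10^7 lbf = 9.564×10^7 N; m₁ = 3.53×10^15 t = 3.530×10^18 kg; m₂ = 38100 kg; G = 6.674×10^-11 N·m²/kg².
r = 306.4 m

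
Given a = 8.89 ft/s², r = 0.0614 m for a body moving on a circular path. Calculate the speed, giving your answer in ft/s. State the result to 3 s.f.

1.34 ft/s

Rearranging a = v²/r for v: v = √(a·r).
a = 8.89 ft/s² = 2.710 m/s²; r = 0.0614 m.
v = 0.4079 m/s
0.4079 m/s × (1 ft/s / 0.3048 m/s) = 1.338 ft/s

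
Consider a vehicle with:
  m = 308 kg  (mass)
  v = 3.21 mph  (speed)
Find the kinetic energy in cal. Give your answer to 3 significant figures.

KE is given directly by: KE = ½mv².
m = 308 kg; v = 3.21 mph = 1.435 m/s.
KE = 317.1 J
317.1 J × (1 cal / 4.184 J) = 75.79 cal

75.8 cal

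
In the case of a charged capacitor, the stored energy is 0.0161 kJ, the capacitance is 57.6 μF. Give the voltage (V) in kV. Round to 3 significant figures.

Rearranging: V = √(2E/C).
E = 0.0161 kJ = 16.10 J; C = 57.6 μF = 5.760×10^-5 F.
V = 747.7 V
747.7 V × (1 kV / 1000 V) = 0.7477 kV

0.748 kV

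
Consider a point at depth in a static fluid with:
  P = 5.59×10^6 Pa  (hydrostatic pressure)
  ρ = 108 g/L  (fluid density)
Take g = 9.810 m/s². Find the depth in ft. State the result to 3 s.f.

17300 ft

Rearranging: h = P/(ρ·g).
P = 5.59×10^6 Pa; ρ = 108 g/L = 108.0 kg/m³; g = 9.810 m/s².
h = 5276 m
5276 m × (1 ft / 0.3048 m) = 17310 ft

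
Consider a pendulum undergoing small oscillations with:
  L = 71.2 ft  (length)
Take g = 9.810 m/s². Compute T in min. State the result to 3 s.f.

0.156 min

Directly: T = 2π√(L/g).
L = 71.2 ft = 21.70 m; g = 9.810 m/s².
T = 9.345 s
9.345 s × (1 min / 60.00 s) = 0.1558 min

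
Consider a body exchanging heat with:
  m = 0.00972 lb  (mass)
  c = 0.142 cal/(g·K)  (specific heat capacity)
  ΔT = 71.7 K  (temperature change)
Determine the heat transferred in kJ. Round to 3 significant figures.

Q is given directly by: Q = mcΔT.
m = 0.00972 lb = 0.004409 kg; c = 0.142 cal/(g·K) = 594.1 J/(kg·K); ΔT = 71.7 K.
Q = 187.8 J
187.8 J × (1 kJ / 1000 J) = 0.1878 kJ

0.188 kJ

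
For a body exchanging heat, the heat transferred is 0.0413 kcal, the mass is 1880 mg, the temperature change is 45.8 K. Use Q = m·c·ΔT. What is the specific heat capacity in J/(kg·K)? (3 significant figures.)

Rearranging: c = Q/(m·ΔT).
Q = 0.0413 kcal = 172.8 J; m = 1880 mg = 0.001880 kg; ΔT = 45.8 K.
c = 2007 J/(kg·K)

2010 J/(kg·K)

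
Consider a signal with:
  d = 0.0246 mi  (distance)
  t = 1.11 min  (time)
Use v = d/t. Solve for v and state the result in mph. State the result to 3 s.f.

Directly: v = d/t.
d = 0.0246 mi = 39.59 m; t = 1.11 min = 66.60 s.
v = 0.5944 m/s
0.5944 m/s × (1 mph / 0.4470 m/s) = 1.330 mph

1.33 mph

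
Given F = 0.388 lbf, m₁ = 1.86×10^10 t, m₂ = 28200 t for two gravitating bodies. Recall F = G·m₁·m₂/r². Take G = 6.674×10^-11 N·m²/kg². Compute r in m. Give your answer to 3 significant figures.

1.42×10^5 m

From Newton's law of gravitation: r = √(G·m₁m₂/F).
F = 0.388 lbf = 1.726 N; m₁ = 1.86×10^10 t = 1.860×10^13 kg; m₂ = 28200 t = 2.820×10^7 kg; G = 6.674×10^-11 N·m²/kg².
r = 1.424×10^5 m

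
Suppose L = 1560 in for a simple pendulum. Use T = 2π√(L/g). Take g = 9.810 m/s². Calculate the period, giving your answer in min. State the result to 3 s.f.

0.210 min

T is given directly by: T = 2π√(L/g).
L = 1560 in = 39.62 m; g = 9.810 m/s².
T = 12.63 s
12.63 s × (1 min / 60.00 s) = 0.2105 min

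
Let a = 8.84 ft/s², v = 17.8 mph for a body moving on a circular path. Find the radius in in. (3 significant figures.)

Solving a = v²/r for r: r = v²/a.
a = 8.84 ft/s² = 2.694 m/s²; v = 17.8 mph = 7.957 m/s.
r = 23.50 m
23.50 m × (1 in / 0.02540 m) = 925.2 in

925 in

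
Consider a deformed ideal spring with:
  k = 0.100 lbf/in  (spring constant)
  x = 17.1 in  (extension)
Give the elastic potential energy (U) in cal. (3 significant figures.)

Directly: U = ½kx².
k = 0.100 lbf/in = 17.51 N/m; x = 17.1 in = 0.4343 m.
U = 1.652 J
1.652 J × (1 cal / 4.184 J) = 0.3948 cal

0.395 cal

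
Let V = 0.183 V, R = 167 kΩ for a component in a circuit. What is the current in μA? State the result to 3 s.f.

Rearranging V = I·R for I: I = V/R.
V = 0.183 V; R = 167 kΩ = 1.670×10^5 Ω.
I = 1.096×10^-6 A
1.096×10^-6 A × (1 μA / 1.000×10^-6 A) = 1.096 μA

1.10 μA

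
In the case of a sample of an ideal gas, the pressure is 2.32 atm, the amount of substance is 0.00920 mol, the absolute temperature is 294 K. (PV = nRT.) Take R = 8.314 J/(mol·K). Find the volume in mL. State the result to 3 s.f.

Solving PV = nRT for V: V = nRT/P.
P = 2.32 atm = 2.351×10^5 Pa; n = 0.00920 mol; T = 294 K; R = 8.314 J/(mol·K).
V = 9.566×10^-5 m³
9.566×10^-5 m³ × (1 mL / 1.000×10^-6 m³) = 95.66 mL

95.7 mL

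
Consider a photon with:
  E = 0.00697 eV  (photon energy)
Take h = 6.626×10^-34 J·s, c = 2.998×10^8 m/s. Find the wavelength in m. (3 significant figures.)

1.78×10^-4 m

Rearranging: λ = hc/E.
E = 0.00697 eV = 1.117×10^-21 J; h = 6.626×10^-34 J·s; c = 2.998×10^8 m/s.
λ = 1.779×10^-4 m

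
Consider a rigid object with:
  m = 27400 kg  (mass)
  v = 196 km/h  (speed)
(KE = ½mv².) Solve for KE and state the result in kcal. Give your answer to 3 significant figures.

9710 kcal

Directly: KE = ½mv².
m = 27400 kg; v = 196 km/h = 54.44 m/s.
KE = 4.061×10^7 J
4.061×10^7 J × (1 kcal / 4184 J) = 9706 kcal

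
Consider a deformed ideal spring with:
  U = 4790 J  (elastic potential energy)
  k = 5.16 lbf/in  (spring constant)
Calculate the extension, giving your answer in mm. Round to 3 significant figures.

3260 mm

Rearranging U = ½k·x² for x: x = √(2U/k).
U = 4790 J; k = 5.16 lbf/in = 903.7 N/m.
x = 3.256 m
3.256 m × (1 mm / 0.001000 m) = 3256 mm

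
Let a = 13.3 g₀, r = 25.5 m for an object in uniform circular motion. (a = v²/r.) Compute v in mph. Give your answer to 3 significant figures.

129 mph

Solving a = v²/r for v: v = √(a·r).
a = 13.3 g₀ = 130.4 m/s²; r = 25.5 m.
v = 57.67 m/s
57.67 m/s × (1 mph / 0.4470 m/s) = 129.0 mph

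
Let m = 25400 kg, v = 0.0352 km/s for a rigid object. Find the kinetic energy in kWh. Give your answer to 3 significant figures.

Directly: KE = ½mv².
m = 25400 kg; v = 0.0352 km/s = 35.20 m/s.
KE = 1.574×10^7 J  (the unit combination reduces to kg·m²/s² = J)
1.574×10^7 J × (1 kWh / 3.600×10^6 J) = 4.371 kWh

4.37 kWh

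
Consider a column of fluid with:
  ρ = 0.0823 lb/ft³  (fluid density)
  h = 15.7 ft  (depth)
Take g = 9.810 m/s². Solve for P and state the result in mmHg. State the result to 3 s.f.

Directly: P = ρgh.
ρ = 0.0823 lb/ft³ = 1.318 kg/m³; h = 15.7 ft = 4.785 m; g = 9.810 m/s².
P = 61.89 Pa
61.89 Pa × (1 mmHg / 133.3 Pa) = 0.4642 mmHg

0.464 mmHg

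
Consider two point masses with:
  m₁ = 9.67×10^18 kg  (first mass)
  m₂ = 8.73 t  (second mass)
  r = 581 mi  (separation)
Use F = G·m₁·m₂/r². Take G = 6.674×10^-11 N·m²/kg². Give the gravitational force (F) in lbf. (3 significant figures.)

From Newton's law of gravitation: F = Gm₁m₂/r².
m₁ = 9.67×10^18 kg; m₂ = 8.73 t = 8730 kg; r = 581 mi = 9.350×10^5 m; G = 6.674×10^-11 N·m²/kg².
F = 6.444 N
6.444 N × (1 lbf / 4.448 N) = 1.449 lbf

1.45 lbf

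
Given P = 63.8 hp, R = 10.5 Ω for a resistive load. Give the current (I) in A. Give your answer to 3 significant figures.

67.3 A

Rearranging P = I²R for I: I = √(P/R).
P = 63.8 hp = 47576 W; R = 10.5 Ω.
I = 67.31 A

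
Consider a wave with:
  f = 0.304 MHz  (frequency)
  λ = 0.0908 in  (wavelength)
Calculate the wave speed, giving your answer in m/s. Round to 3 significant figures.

701 m/s

Directly: v = fλ.
f = 0.304 MHz = 3.040×10^5 Hz; λ = 0.0908 in = 0.002306 m.
v = 701.1 m/s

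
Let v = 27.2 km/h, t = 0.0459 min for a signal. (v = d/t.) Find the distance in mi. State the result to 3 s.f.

0.0129 mi

Rearranging v = d/t for d: d = v·t.
v = 27.2 km/h = 7.556 m/s; t = 0.0459 min = 2.754 s.
d = 20.81 m
20.81 m × (1 mi / 1609 m) = 0.01293 mi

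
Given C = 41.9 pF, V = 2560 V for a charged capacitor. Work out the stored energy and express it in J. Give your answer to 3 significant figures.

1.37×10^-4 J

E is given directly by: E = ½CV².
C = 41.9 pF = 4.190×10^-11 F; V = 2560 V.
E = 1.373×10^-4 J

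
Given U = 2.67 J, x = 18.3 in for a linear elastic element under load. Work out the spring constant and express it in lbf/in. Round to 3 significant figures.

0.141 lbf/in

Rearranging: k = 2U/x².
U = 2.67 J; x = 18.3 in = 0.4648 m.
k = 24.72 N/m
24.72 N/m × (1 lbf/in / 175.1 N/m) = 0.1411 lbf/in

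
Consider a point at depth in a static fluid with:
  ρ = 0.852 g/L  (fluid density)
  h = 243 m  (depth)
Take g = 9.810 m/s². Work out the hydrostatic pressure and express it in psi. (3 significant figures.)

0.295 psi

Directly: P = ρgh.
ρ = 0.852 g/L = 0.8520 kg/m³; h = 243 m; g = 9.810 m/s².
P = 2031 Pa
2031 Pa × (1 psi / 6895 Pa) = 0.2946 psi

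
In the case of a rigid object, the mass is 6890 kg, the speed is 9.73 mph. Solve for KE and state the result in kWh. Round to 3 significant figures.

KE is given directly by: KE = ½mv².
m = 6890 kg; v = 9.73 mph = 4.350 m/s.
KE = 65179 J  (the unit combination reduces to kg·m²/s² = J)
65179 J × (1 kWh / 3.600×10^6 J) = 0.01811 kWh

0.0181 kWh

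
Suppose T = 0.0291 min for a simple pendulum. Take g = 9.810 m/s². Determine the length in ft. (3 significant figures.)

Rearranging T = 2π√(L/g) for L: L = g·(T/2π)².
T = 0.0291 min = 1.746 s; g = 9.810 m/s².
L = 0.7575 m
0.7575 m × (1 ft / 0.3048 m) = 2.485 ft

2.49 ft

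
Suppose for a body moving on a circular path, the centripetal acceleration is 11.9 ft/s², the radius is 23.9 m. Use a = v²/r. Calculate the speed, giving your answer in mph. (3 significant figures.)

Rearranging a = v²/r for v: v = √(a·r).
a = 11.9 ft/s² = 3.627 m/s²; r = 23.9 m.
v = 9.311 m/s
9.311 m/s × (1 mph / 0.4470 m/s) = 20.83 mph

20.8 mph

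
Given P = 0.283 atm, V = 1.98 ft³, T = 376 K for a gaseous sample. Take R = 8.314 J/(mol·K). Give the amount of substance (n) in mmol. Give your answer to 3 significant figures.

Solving PV = nRT for n: n = PV/(RT).
P = 0.283 atm = 28675 Pa; V = 1.98 ft³ = 0.05607 m³; T = 376 K; R = 8.314 J/(mol·K).
n = 0.5143 mol
0.5143 mol × (1 mmol / 0.001000 mol) = 514.3 mmol

514 mmol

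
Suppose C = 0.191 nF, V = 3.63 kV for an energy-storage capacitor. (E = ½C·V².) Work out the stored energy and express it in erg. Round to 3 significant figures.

12600 erg

Directly: E = ½CV².
C = 0.191 nF = 1.910×10^-10 F; V = 3.63 kV = 3630 V.
E = 0.001258 J
0.001258 J × (1 erg / 1.000×10^-7 J) = 12584 erg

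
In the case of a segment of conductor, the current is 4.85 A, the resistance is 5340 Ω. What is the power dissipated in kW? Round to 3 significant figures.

126 kW

Directly: P = I²R.
I = 4.85 A; R = 5340 Ω.
P = 1.256×10^5 W
1.256×10^5 W × (1 kW / 1000 W) = 125.6 kW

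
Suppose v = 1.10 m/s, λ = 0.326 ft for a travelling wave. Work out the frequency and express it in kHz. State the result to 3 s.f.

Solving v = f·λ for f: f = v/λ.
v = 1.10 m/s; λ = 0.326 ft = 0.09936 m.
f = 11.07 Hz
11.07 Hz × (1 kHz / 1000 Hz) = 0.01107 kHz

0.0111 kHz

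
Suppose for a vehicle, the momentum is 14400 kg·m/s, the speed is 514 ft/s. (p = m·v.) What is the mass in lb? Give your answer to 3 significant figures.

Rearranging p = m·v for m: m = p/v.
p = 14400 kg·m/s; v = 514 ft/s = 156.7 m/s.
m = 91.91 kg
91.91 kg × (1 lb / 0.4536 kg) = 202.6 lb

203 lb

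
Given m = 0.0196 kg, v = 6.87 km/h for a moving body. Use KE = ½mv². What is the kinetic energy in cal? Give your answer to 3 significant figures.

KE is given directly by: KE = ½mv².
m = 0.0196 kg; v = 6.87 km/h = 1.908 m/s.
KE = 0.03569 J
0.03569 J × (1 cal / 4.184 J) = 0.008530 cal

0.00853 cal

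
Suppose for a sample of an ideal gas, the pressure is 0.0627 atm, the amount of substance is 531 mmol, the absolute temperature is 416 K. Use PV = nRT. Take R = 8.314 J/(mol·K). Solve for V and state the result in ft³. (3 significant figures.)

From the ideal-gas law: V = nRT/P.
P = 0.0627 atm = 6353 Pa; n = 531 mmol = 0.5310 mol; T = 416 K; R = 8.314 J/(mol·K).
V = 0.2891 m³
0.2891 m³ × (1 ft³ / 0.02832 m³) = 10.21 ft³

10.2 ft³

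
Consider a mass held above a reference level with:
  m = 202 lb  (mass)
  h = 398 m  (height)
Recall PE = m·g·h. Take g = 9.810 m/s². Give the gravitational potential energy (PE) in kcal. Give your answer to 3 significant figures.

85.5 kcal

PE is given directly by: PE = mgh.
m = 202 lb = 91.63 kg; h = 398 m; g = 9.810 m/s².
PE = 3.577×10^5 J
3.577×10^5 J × (1 kcal / 4184 J) = 85.50 kcal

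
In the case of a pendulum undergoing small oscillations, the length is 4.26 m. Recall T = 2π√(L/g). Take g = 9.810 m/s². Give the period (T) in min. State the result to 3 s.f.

Directly: T = 2π√(L/g).
L = 4.26 m; g = 9.810 m/s².
T = 4.140 s
4.140 s × (1 min / 60.00 s) = 0.06901 min

0.0690 min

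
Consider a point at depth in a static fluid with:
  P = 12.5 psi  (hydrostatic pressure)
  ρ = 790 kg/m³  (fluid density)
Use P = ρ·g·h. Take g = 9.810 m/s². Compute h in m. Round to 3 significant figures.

11.1 m

Solving P = ρ·g·h for h: h = P/(ρ·g).
P = 12.5 psi = 86184 Pa; ρ = 790 kg/m³; g = 9.810 m/s².
h = 11.12 m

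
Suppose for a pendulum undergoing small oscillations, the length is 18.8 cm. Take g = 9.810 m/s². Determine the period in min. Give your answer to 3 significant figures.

0.0145 min

T is given directly by: T = 2π√(L/g).
L = 18.8 cm = 0.1880 m; g = 9.810 m/s².
T = 0.8698 s
0.8698 s × (1 min / 60.00 s) = 0.01450 min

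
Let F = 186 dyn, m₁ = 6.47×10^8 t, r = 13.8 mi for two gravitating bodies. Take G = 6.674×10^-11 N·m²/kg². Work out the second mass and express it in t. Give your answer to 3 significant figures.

Rearranging: m₂ = F·r²/(G·m₁).
F = 186 dyn = 0.001860 N; m₁ = 6.47×10^8 t = 6.470×10^11 kg; r = 13.8 mi = 22209 m; G = 6.674×10^-11 N·m²/kg².
m₂ = 21246 kg
21246 kg × (1 t / 1000 kg) = 21.25 t

21.2 t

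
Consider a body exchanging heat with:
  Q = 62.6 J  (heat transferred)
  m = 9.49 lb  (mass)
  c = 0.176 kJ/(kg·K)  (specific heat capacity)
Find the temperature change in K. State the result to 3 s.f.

Rearranging: ΔT = Q/(m·c).
Q = 62.6 J; m = 9.49 lb = 4.305 kg; c = 0.176 kJ/(kg·K) = 176.0 J/(kg·K).
ΔT = 0.08263 K

0.0826 K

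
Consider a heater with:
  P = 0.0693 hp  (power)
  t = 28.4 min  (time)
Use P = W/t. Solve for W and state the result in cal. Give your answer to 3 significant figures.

21000 cal

Solving P = W/t for W: W = P·t.
P = 0.0693 hp = 51.68 W; t = 28.4 min = 1704 s.
W = 88058 J
88058 J × (1 cal / 4.184 J) = 21046 cal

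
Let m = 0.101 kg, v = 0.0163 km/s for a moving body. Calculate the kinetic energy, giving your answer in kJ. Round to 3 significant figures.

0.0134 kJ

Directly: KE = ½mv².
m = 0.101 kg; v = 0.0163 km/s = 16.30 m/s.
KE = 13.42 J  (the unit combination reduces to kg·m²/s² = J)
13.42 J × (1 kJ / 1000 J) = 0.01342 kJ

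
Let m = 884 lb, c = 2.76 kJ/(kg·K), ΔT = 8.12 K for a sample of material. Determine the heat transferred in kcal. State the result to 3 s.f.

Directly: Q = mcΔT.
m = 884 lb = 401.0 kg; c = 2.76 kJ/(kg·K) = 2760 J/(kg·K); ΔT = 8.12 K.
Q = 8.986×10^6 J
8.986×10^6 J × (1 kcal / 4184 J) = 2148 kcal

2150 kcal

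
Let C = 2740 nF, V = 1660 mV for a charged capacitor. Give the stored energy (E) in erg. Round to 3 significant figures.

37.8 erg

Directly: E = ½CV².
C = 2740 nF = 2.740×10^-6 F; V = 1660 mV = 1.660 V.
E = 3.775×10^-6 J  (the unit combination reduces to kg·m²/s² = J)
3.775×10^-6 J × (1 erg / 1.000×10^-7 J) = 37.75 erg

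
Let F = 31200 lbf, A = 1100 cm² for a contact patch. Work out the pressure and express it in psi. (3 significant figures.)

Directly: P = F/A.
F = 31200 lbf = 1.388×10^5 N; A = 1100 cm² = 0.1100 m².
P = 1.262×10^6 Pa  (the unit combination reduces to kg/(m·s²) = Pa)
1.262×10^6 Pa × (1 psi / 6895 Pa) = 183.0 psi

183 psi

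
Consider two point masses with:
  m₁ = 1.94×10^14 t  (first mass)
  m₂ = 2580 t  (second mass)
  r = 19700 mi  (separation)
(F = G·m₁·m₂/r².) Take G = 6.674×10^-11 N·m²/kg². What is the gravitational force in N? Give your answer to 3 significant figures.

0.0332 N

Directly: F = Gm₁m₂/r².
m₁ = 1.94×10^14 t = 1.940×10^17 kg; m₂ = 2580 t = 2.580×10^6 kg; r = 19700 mi = 3.170×10^7 m; G = 6.674×10^-11 N·m²/kg².
F = 0.03323 N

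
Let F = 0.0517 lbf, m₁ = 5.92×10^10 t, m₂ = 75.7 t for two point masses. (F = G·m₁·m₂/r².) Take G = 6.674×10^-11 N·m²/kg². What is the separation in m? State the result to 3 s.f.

Solving F = G·m₁·m₂/r² for r: r = √(G·m₁m₂/F).
F = 0.0517 lbf = 0.2300 N; m₁ = 5.92×10^10 t = 5.920×10^13 kg; m₂ = 75.7 t = 75700 kg; G = 6.674×10^-11 N·m²/kg².
r = 36063 m

36100 m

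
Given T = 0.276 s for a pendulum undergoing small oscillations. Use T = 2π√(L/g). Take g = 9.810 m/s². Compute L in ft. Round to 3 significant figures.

Rearranging: L = g·(T/2π)².
T = 0.276 s; g = 9.810 m/s².
L = 0.01893 m
0.01893 m × (1 ft / 0.3048 m) = 0.06210 ft

0.0621 ft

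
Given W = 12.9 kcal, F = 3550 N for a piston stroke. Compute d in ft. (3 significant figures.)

Rearranging W = F·d for d: d = W/F.
W = 12.9 kcal = 53974 J; F = 3550 N.
d = 15.20 m
15.20 m × (1 ft / 0.3048 m) = 49.88 ft

49.9 ft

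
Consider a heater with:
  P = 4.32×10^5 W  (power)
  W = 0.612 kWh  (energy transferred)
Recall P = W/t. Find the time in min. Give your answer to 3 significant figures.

0.0850 min

Solving P = W/t for t: t = W/P.
P = 4.32×10^5 W; W = 0.612 kWh = 2.203×10^6 J.
t = 5.100 s
5.100 s × (1 min / 60.00 s) = 0.08500 min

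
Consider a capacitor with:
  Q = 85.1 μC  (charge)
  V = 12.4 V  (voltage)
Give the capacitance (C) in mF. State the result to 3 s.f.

Directly: C = Q/V.
Q = 85.1 μC = 8.510×10^-5 C; V = 12.4 V.
C = 6.863×10^-6 F
6.863×10^-6 F × (1 mF / 0.001000 F) = 0.006863 mF

0.00686 mF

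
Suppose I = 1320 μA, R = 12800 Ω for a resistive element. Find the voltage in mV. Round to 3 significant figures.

16900 mV

V is given directly by: V = IR.
I = 1320 μA = 0.001320 A; R = 12800 Ω.
V = 16.90 V
16.90 V × (1 mV / 0.001000 V) = 16896 mV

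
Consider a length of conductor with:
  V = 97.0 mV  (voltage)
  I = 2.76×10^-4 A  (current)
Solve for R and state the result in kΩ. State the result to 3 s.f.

0.351 kΩ

From Ohm's law: R = V/I.
V = 97.0 mV = 0.09700 V; I = 2.76×10^-4 A.
R = 351.4 Ω
351.4 Ω × (1 kΩ / 1000 Ω) = 0.3514 kΩ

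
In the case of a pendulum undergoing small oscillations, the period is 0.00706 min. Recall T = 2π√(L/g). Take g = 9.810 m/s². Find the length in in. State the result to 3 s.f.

1.76 in

Rearranging: L = g·(T/2π)².
T = 0.00706 min = 0.4236 s; g = 9.810 m/s².
L = 0.04459 m
0.04459 m × (1 in / 0.02540 m) = 1.755 in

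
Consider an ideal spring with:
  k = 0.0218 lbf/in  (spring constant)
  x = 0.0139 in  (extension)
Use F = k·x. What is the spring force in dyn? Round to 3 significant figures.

135 dyn

F is given directly by: F = kx.
k = 0.0218 lbf/in = 3.818 N/m; x = 0.0139 in = 3.531×10^-4 m.
F = 0.001348 N
0.001348 N × (1 dyn / 1.000×10^-5 N) = 134.8 dyn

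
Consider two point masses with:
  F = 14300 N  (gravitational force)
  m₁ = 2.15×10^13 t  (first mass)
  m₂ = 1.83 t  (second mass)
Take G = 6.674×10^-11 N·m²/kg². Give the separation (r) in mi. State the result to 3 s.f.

0.266 mi

Rearranging: r = √(G·m₁m₂/F).
F = 14300 N; m₁ = 2.15×10^13 t = 2.150×10^16 kg; m₂ = 1.83 t = 1830 kg; G = 6.674×10^-11 N·m²/kg².
r = 428.5 m
428.5 m × (1 mi / 1609 m) = 0.2663 mi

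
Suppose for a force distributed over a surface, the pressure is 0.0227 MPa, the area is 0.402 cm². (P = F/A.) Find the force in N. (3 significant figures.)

0.913 N

Rearranging P = F/A for F: F = P·A.
P = 0.0227 MPa = 22700 Pa; A = 0.402 cm² = 4.020×10^-5 m².
F = 0.9125 N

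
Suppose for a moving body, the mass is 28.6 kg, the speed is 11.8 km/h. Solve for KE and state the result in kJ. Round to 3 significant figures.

0.154 kJ

Directly: KE = ½mv².
m = 28.6 kg; v = 11.8 km/h = 3.278 m/s.
KE = 153.6 J
153.6 J × (1 kJ / 1000 J) = 0.1536 kJ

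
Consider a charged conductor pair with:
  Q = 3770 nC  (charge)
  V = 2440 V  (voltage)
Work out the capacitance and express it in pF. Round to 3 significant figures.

1550 pF

C is given directly by: C = Q/V.
Q = 3770 nC = 3.770×10^-6 C; V = 2440 V.
C = 1.545×10^-9 F
1.545×10^-9 F × (1 pF / 1.000×10^-12 F) = 1545 pF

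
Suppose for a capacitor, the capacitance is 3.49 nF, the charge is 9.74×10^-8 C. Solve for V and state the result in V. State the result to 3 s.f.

27.9 V

Rearranging: V = Q/C.
C = 3.49 nF = 3.490×10^-9 F; Q = 9.74×10^-8 C.
V = 27.91 V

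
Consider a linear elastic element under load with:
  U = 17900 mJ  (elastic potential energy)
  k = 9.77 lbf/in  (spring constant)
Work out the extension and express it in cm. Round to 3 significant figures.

Solving U = ½k·x² for x: x = √(2U/k).
U = 17900 mJ = 17.90 J; k = 9.77 lbf/in = 1711 N/m.
x = 0.1446 m
0.1446 m × (1 cm / 0.01000 m) = 14.46 cm

14.5 cm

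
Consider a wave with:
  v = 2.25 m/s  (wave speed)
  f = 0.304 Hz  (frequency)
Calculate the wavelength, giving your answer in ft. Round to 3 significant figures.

Rearranging: λ = v/f.
v = 2.25 m/s; f = 0.304 Hz.
λ = 7.401 m
7.401 m × (1 ft / 0.3048 m) = 24.28 ft

24.3 ft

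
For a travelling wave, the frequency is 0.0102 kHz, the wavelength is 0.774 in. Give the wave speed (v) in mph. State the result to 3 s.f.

v is given directly by: v = fλ.
f = 0.0102 kHz = 10.20 Hz; λ = 0.774 in = 0.01966 m.
v = 0.2005 m/s
0.2005 m/s × (1 mph / 0.4470 m/s) = 0.4486 mph

0.449 mph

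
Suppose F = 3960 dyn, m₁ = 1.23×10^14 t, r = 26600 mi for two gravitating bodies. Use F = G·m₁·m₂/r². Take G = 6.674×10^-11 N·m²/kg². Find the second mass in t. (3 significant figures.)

8840 t

From Newton's law of gravitation: m₂ = F·r²/(G·m₁).
F = 3960 dyn = 0.03960 N; m₁ = 1.23×10^14 t = 1.230×10^17 kg; r = 26600 mi = 4.281×10^7 m; G = 6.674×10^-11 N·m²/kg².
m₂ = 8.840×10^6 kg
8.840×10^6 kg × (1 t / 1000 kg) = 8840 t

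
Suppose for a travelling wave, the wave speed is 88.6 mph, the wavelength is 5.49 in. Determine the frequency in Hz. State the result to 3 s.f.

Solving v = f·λ for f: f = v/λ.
v = 88.6 mph = 39.61 m/s; λ = 5.49 in = 0.1394 m.
f = 284.0 Hz

284 Hz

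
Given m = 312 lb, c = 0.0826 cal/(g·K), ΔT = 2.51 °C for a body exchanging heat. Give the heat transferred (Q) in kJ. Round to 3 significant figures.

Q is given directly by: Q = mcΔT.
m = 312 lb = 141.5 kg; c = 0.0826 cal/(g·K) = 345.6 J/(kg·K); ΔT = 2.51 °C = 2.510 K.
Q = 1.228×10^5 J  (the unit combination reduces to kg·m²/s² = J)
1.228×10^5 J × (1 kJ / 1000 J) = 122.8 kJ

123 kJ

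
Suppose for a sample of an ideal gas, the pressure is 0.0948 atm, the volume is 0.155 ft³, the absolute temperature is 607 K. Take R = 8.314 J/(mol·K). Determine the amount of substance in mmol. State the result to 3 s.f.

8.35 mmol

From the ideal-gas law: n = PV/(RT).
P = 0.0948 atm = 9606 Pa; V = 0.155 ft³ = 0.004389 m³; T = 607 K; R = 8.314 J/(mol·K).
n = 0.008354 mol
0.008354 mol × (1 mmol / 0.001000 mol) = 8.354 mmol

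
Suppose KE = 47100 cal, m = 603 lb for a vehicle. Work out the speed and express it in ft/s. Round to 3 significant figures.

125 ft/s

Rearranging: v = √(2·KE/m).
KE = 47100 cal = 1.971×10^5 J; m = 603 lb = 273.5 kg.
v = 37.96 m/s
37.96 m/s × (1 ft/s / 0.3048 m/s) = 124.5 ft/s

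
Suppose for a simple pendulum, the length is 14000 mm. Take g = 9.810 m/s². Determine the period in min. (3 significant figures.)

0.125 min

Directly: T = 2π√(L/g).
L = 14000 mm = 14.00 m; g = 9.810 m/s².
T = 7.506 s
7.506 s × (1 min / 60.00 s) = 0.1251 min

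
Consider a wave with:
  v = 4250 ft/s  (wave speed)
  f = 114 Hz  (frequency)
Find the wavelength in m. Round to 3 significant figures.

Rearranging v = f·λ for λ: λ = v/f.
v = 4250 ft/s = 1295 m/s; f = 114 Hz.
λ = 11.36 m

11.4 m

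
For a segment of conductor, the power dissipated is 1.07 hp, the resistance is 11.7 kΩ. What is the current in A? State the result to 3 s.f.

Rearranging: I = √(P/R).
P = 1.07 hp = 797.9 W; R = 11.7 kΩ = 11700 Ω.
I = 0.2611 A

0.261 A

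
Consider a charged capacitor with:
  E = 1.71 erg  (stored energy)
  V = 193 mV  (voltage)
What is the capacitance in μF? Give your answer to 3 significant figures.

9.18 μF

Rearranging: C = 2E/V².
E = 1.71 erg = 1.710×10^-7 J; V = 193 mV = 0.1930 V.
C = 9.181×10^-6 F
9.181×10^-6 F × (1 μF / 1.000×10^-6 F) = 9.181 μF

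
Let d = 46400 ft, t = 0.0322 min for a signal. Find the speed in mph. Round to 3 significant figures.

Directly: v = d/t.
d = 46400 ft = 14143 m; t = 0.0322 min = 1.932 s.
v = 7320 m/s
7320 m/s × (1 mph / 0.4470 m/s) = 16375 mph

16400 mph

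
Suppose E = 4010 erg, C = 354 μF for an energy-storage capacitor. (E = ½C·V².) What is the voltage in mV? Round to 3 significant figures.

Solving E = ½C·V² for V: V = √(2E/C).
E = 4010 erg = 4.010×10^-4 J; C = 354 μF = 3.540×10^-4 F.
V = 1.505 V
1.505 V × (1 mV / 0.001000 V) = 1505 mV

1510 mV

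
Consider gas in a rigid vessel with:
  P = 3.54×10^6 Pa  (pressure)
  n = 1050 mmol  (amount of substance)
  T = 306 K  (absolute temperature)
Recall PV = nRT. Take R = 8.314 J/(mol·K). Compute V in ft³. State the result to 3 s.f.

0.0266 ft³

Rearranging PV = nRT for V: V = nRT/P.
P = 3.54×10^6 Pa; n = 1050 mmol = 1.050 mol; T = 306 K; R = 8.314 J/(mol·K).
V = 7.546×10^-4 m³
7.546×10^-4 m³ × (1 ft³ / 0.02832 m³) = 0.02665 ft³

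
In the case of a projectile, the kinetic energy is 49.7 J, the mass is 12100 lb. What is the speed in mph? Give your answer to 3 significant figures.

Solving KE = ½mv² for v: v = √(2·KE/m).
KE = 49.7 J; m = 12100 lb = 5488 kg.
v = 0.1346 m/s
0.1346 m/s × (1 mph / 0.4470 m/s) = 0.3010 mph

0.301 mph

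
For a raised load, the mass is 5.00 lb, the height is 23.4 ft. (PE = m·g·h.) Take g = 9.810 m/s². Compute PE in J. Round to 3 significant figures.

159 J

PE is given directly by: PE = mgh.
m = 5.00 lb = 2.268 kg; h = 23.4 ft = 7.132 m; g = 9.810 m/s².
PE = 158.7 J  (the unit combination reduces to kg·m²/s² = J)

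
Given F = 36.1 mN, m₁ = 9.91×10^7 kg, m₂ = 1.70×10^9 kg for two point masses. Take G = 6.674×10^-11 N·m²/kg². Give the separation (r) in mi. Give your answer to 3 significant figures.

11.0 mi

From Newton's law of gravitation: r = √(G·m₁m₂/F).
F = 36.1 mN = 0.03610 N; m₁ = 9.91×10^7 kg; m₂ = 1.70×10^9 kg; G = 6.674×10^-11 N·m²/kg².
r = 17648 m
17648 m × (1 mi / 1609 m) = 10.97 mi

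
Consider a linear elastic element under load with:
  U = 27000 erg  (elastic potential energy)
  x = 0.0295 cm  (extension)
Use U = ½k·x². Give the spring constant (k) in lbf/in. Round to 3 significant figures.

Solving U = ½k·x² for k: k = 2U/x².
U = 27000 erg = 0.002700 J; x = 0.0295 cm = 2.950×10^-4 m.
k = 62051 N/m
62051 N/m × (1 lbf/in / 175.1 N/m) = 354.3 lbf/in

354 lbf/in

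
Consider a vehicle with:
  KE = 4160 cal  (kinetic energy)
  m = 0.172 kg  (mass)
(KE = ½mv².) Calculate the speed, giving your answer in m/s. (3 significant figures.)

450 m/s

Rearranging KE = ½mv² for v: v = √(2·KE/m).
KE = 4160 cal = 17405 J; m = 0.172 kg.
v = 449.9 m/s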